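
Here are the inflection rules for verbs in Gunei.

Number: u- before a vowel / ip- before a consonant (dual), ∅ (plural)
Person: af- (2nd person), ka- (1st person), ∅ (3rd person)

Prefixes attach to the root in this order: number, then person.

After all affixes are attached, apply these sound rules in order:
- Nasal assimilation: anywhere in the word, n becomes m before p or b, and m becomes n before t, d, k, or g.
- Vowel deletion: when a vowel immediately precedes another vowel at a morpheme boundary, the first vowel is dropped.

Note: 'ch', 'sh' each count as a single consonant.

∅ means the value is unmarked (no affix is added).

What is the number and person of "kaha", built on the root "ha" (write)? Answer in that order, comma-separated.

Segment: ka-ha.
number: ∅ → plural.
person: ka- → 1st person.

plural, 1st person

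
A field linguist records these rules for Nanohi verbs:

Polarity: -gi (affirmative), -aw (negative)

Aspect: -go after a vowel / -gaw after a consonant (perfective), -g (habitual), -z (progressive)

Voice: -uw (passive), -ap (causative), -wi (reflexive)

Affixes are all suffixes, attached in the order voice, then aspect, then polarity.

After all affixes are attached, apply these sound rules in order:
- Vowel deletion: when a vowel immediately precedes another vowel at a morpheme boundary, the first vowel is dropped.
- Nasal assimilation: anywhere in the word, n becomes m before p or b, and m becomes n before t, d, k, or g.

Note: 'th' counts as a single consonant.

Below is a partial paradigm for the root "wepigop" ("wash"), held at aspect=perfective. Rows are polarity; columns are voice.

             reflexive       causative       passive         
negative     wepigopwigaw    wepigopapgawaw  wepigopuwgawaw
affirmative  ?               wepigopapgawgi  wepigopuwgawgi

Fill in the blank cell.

wepigopwigogi

Attach voice reflexive -wi → wepigopwi.
Attach aspect perfective -go (after vowel 'i') → wepigopwigo.
Attach polarity affirmative -gi → wepigopwigogi.
Vowel deletion: no change.
Nasal assimilation: no change.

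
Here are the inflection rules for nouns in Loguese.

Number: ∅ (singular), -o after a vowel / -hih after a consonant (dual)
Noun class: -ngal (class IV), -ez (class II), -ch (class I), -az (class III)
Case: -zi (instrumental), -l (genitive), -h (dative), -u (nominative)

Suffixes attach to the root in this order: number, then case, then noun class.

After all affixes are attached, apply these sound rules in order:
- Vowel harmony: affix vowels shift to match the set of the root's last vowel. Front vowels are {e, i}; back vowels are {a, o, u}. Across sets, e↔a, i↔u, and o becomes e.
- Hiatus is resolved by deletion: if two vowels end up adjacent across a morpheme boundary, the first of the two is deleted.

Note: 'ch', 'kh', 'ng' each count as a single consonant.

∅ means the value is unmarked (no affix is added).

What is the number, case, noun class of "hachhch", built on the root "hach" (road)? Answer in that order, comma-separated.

singular, dative, class I

Segment: hach-h-ch.
number: ∅ → singular.
case: -h → dative.
noun class: -ch → class I.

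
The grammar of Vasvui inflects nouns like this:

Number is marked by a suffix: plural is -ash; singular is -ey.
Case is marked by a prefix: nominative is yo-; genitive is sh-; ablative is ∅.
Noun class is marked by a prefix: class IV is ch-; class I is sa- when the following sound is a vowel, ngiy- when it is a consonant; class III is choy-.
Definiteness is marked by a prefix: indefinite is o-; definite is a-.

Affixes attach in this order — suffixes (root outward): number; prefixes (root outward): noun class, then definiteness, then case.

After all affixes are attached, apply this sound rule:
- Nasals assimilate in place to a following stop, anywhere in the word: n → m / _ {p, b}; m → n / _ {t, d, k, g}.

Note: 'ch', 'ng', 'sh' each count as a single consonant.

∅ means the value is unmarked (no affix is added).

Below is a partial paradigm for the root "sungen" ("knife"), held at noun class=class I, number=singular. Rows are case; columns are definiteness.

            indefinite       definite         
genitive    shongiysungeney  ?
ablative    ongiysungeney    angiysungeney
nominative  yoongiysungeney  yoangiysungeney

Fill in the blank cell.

shangiysungeney

Attach noun class class I ngiy- (before consonant 's') → ngiysungen.
Attach definiteness definite a- → angiysungen.
Attach number singular -ey → angiysungeney.
Attach case genitive sh- → shangiysungeney.
Nasal assimilation: no change.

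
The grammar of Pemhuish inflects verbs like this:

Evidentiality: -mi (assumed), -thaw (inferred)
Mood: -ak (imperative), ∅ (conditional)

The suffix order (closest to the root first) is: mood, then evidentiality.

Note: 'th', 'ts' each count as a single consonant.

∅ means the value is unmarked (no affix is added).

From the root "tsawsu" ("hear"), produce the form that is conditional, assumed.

mood = conditional: zero marking, form stays tsawsu.
Attach evidentiality assumed -mi → tsawsumi.

tsawsumi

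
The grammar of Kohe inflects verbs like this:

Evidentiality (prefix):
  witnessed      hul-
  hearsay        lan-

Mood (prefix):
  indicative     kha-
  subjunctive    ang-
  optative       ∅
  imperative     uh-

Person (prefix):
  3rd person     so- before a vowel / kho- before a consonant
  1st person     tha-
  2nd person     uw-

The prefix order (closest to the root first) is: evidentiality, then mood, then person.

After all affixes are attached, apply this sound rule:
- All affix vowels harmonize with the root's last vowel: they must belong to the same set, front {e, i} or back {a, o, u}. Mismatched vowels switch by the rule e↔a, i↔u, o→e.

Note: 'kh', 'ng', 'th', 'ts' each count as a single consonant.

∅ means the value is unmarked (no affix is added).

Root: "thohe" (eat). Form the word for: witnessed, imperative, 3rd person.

seihhilthohe

Attach evidentiality witnessed hul- → hulthohe.
Attach mood imperative uh- → uhhulthohe.
Attach person 3rd person so- (before vowel 'u') → souhhulthohe.
Apply vowel harmony: souhhulthohe → seihhilthohe.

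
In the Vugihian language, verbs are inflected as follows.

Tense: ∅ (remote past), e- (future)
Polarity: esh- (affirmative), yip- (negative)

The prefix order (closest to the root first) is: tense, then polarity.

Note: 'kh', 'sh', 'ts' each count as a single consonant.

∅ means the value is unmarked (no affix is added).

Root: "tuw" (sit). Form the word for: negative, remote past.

yiptuw

tense = remote past: zero marking, form stays tuw.
Attach polarity negative yip- → yiptuw.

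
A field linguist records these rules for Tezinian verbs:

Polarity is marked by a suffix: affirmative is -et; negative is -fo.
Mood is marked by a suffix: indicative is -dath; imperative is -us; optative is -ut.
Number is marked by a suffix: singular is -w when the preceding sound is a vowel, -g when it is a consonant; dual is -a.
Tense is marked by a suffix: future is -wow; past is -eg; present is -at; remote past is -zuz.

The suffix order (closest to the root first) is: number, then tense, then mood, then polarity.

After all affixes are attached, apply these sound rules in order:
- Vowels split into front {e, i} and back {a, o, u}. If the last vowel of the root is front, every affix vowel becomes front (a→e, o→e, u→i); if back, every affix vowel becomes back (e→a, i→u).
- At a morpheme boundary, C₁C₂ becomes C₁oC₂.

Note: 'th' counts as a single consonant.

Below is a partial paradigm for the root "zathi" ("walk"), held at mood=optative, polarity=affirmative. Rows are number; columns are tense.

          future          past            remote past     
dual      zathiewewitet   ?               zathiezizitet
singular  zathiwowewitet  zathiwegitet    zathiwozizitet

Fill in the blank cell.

Attach number dual -a → zathia.
Attach tense past -eg → zathiaeg.
Attach mood optative -ut → zathiaegut.
Attach polarity affirmative -et → zathiaegutet.
Apply vowel harmony: zathiaegutet → zathieegitet.
Epenthesis: no change.

zathieegitet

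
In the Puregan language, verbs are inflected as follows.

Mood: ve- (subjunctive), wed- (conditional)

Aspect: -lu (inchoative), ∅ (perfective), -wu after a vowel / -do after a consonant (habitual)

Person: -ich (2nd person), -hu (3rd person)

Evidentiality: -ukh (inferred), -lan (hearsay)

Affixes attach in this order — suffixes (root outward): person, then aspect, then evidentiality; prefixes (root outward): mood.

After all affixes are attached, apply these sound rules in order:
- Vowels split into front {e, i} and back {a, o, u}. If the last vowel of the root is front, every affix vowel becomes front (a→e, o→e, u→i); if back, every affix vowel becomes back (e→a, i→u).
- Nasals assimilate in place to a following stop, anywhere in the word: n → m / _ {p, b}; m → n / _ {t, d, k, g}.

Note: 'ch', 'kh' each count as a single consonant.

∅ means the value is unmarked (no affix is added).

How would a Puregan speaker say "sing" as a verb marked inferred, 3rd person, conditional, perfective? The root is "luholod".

Attach person 3rd person -hu → luholodhu.
Attach mood conditional wed- → wedluholodhu.
aspect = perfective: zero marking, form stays wedluholodhu.
Attach evidentiality inferred -ukh → wedluholodhuukh.
Apply vowel harmony: wedluholodhuukh → wadluholodhuukh.
Nasal assimilation: no change.

wadluholodhuukh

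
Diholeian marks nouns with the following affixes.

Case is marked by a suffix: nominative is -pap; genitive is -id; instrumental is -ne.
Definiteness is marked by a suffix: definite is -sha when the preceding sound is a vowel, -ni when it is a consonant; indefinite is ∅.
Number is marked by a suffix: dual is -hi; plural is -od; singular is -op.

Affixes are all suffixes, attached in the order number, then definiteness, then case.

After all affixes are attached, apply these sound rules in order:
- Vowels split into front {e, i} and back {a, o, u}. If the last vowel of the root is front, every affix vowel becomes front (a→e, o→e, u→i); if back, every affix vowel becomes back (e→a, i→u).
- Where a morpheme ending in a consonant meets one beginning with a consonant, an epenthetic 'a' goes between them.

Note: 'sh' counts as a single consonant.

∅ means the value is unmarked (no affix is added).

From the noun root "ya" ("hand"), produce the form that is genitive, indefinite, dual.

yahuud

Attach number dual -hi → yahi.
definiteness = indefinite: zero marking, form stays yahi.
Attach case genitive -id → yahiid.
Apply vowel harmony: yahiid → yahuud.
Epenthesis: no change.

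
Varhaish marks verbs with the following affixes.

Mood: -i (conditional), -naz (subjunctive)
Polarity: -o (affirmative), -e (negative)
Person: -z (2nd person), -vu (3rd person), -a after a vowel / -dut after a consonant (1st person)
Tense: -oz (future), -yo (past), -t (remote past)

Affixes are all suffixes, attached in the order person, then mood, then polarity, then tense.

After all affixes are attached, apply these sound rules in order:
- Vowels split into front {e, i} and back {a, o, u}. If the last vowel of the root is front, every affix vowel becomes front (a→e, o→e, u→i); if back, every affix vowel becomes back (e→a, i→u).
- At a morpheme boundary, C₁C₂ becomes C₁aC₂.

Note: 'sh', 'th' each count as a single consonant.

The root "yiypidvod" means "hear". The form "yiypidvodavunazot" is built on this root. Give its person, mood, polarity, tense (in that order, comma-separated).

Segment: yiypidvod-vu-naz-o-t.
person: -vu → 3rd person.
mood: -naz → subjunctive.
polarity: -o → affirmative.
tense: -t → remote past.

3rd person, subjunctive, affirmative, remote past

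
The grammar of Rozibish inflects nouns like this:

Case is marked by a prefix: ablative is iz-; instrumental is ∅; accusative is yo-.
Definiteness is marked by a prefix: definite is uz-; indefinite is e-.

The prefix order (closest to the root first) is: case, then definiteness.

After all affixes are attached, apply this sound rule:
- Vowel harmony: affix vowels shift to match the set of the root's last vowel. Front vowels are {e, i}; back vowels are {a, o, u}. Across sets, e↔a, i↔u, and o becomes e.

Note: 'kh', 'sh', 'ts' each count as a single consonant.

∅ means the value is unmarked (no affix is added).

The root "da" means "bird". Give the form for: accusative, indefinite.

Attach case accusative yo- → yoda.
Attach definiteness indefinite e- → eyoda.
Apply vowel harmony: eyoda → ayoda.

ayoda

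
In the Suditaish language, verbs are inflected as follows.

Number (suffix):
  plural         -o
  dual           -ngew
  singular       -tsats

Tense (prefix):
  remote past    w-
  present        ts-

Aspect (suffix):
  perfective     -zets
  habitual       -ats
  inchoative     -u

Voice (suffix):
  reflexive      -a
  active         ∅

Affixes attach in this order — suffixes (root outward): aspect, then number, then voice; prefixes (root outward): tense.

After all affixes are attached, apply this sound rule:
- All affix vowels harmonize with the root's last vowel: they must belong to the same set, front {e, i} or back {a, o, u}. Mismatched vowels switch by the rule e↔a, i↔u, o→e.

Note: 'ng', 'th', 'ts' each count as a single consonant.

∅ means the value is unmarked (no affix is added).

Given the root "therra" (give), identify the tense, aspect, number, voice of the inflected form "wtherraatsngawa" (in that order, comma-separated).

remote past, habitual, dual, reflexive

Segment: w-therra-ats-ngew-a.
tense: w- → remote past.
aspect: -ats → habitual.
number: -ngew → dual.
voice: -a → reflexive.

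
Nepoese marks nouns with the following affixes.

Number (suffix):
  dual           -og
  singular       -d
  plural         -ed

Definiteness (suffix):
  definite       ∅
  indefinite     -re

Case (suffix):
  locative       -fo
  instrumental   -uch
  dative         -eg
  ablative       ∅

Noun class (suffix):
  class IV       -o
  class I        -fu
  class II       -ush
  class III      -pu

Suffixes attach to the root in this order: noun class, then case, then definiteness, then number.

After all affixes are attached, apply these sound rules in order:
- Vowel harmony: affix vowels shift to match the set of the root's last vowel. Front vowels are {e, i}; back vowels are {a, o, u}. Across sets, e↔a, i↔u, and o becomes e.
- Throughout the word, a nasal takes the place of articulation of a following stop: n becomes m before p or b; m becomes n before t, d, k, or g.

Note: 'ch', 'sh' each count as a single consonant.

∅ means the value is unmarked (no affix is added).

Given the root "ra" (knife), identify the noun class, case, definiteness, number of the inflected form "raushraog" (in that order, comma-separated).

Segment: ra-ush-re-og.
noun class: -ush → class II.
case: ∅ → ablative.
definiteness: -re → indefinite.
number: -og → dual.

class II, ablative, indefinite, dual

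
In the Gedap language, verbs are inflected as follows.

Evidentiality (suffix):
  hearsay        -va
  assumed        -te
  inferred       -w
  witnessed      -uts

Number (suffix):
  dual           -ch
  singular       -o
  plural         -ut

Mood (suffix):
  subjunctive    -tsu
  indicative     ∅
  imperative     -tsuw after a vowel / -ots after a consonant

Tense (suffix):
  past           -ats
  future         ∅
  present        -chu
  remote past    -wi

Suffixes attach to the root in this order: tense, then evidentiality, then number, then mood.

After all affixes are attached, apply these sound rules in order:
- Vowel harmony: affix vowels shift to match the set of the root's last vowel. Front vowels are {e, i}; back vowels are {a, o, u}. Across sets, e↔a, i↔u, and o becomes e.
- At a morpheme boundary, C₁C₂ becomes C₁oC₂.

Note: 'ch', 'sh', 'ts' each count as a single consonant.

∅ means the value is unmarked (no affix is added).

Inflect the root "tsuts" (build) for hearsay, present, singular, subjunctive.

Attach tense present -chu → tsutschu.
Attach evidentiality hearsay -va → tsutschuva.
Attach number singular -o → tsutschuvao.
Attach mood subjunctive -tsu → tsutschuvaotsu.
Vowel harmony: no change.
Apply epenthesis: tsutschuvaotsu → tsutsochuvaotsu.

tsutsochuvaotsu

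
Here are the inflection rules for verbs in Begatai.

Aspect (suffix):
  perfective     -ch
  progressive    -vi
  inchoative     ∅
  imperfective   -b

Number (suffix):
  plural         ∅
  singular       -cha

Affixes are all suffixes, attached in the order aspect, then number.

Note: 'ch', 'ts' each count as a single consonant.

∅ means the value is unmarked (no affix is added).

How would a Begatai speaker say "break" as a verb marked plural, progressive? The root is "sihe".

Attach aspect progressive -vi → sihevi.
number = plural: zero marking, form stays sihevi.

sihevi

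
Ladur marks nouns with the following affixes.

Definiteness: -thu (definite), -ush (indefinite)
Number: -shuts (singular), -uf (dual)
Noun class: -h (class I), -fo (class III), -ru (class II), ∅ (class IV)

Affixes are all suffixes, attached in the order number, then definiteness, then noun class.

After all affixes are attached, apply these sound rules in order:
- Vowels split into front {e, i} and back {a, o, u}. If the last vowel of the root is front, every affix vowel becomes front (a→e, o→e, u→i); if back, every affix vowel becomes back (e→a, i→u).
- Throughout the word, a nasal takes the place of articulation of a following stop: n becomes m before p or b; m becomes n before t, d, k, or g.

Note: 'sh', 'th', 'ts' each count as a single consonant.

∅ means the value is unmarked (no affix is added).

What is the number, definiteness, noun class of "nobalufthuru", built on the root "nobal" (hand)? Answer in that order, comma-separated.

dual, definite, class II

Segment: nobal-uf-thu-ru.
number: -uf → dual.
definiteness: -thu → definite.
noun class: -ru → class II.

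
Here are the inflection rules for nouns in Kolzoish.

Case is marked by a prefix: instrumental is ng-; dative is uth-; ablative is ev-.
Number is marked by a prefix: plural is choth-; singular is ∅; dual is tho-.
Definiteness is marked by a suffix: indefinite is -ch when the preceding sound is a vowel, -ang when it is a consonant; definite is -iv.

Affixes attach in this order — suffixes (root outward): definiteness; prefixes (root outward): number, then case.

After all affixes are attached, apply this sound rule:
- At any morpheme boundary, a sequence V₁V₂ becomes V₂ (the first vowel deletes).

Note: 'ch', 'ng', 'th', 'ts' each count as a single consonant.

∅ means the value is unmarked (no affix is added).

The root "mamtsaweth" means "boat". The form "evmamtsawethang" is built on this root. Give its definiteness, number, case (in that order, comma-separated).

Segment: ev-mamtsaweth-ang.
definiteness: -ch/ang → indefinite.
number: ∅ → singular.
case: ev- → ablative.

indefinite, singular, ablative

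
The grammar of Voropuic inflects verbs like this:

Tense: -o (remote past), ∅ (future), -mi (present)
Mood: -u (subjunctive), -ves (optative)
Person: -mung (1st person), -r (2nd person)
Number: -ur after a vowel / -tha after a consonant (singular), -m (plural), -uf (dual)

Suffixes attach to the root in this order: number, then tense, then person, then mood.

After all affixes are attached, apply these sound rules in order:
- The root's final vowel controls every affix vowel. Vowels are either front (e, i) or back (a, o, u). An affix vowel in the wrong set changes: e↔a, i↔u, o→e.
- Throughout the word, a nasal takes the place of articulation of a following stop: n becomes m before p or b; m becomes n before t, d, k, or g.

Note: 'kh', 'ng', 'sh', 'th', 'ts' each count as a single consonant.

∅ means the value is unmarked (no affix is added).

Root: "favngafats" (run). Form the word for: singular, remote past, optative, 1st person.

favngafatsthaomungvas

Attach number singular -tha (after consonant 'ts') → favngafatstha.
Attach tense remote past -o → favngafatsthao.
Attach person 1st person -mung → favngafatsthaomung.
Attach mood optative -ves → favngafatsthaomungves.
Apply vowel harmony: favngafatsthaomungves → favngafatsthaomungvas.
Nasal assimilation: no change.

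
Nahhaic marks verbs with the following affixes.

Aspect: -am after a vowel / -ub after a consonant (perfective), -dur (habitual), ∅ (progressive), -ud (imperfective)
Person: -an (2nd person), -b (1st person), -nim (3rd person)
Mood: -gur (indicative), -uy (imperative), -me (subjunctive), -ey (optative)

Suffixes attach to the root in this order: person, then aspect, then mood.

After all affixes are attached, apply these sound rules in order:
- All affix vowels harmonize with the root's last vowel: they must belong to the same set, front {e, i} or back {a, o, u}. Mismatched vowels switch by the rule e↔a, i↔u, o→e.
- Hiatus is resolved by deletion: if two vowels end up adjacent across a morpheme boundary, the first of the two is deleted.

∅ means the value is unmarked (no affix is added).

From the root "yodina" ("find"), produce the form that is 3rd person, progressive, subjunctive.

yodinanumma

Attach person 3rd person -nim → yodinanim.
aspect = progressive: zero marking, form stays yodinanim.
Attach mood subjunctive -me → yodinanimme.
Apply vowel harmony: yodinanimme → yodinanumma.
Vowel deletion: no change.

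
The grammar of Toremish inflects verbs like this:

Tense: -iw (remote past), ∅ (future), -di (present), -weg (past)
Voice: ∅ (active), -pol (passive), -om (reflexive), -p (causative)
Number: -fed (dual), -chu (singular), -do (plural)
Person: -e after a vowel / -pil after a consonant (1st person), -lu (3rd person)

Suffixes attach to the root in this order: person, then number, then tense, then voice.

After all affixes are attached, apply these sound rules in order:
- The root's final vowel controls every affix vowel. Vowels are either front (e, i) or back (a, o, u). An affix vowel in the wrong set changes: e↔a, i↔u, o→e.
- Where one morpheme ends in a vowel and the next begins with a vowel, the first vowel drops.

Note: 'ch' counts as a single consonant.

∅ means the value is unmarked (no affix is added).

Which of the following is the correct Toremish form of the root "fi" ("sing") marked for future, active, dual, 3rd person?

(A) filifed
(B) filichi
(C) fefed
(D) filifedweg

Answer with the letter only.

Attach person 3rd person -lu → filu.
Attach number dual -fed → filufed.
tense = future: zero marking, form stays filufed.
voice = active: zero marking, form stays filufed.
Apply vowel harmony: filufed → filifed.
Vowel deletion: no change.
So the correct form is filifed, option (A).
(B) filichi is wrong: it uses singular instead of dual for number.
(C) fefed is wrong: it uses 1st person instead of 3rd person for person.
(D) filifedweg is wrong: it uses past instead of future for tense.

A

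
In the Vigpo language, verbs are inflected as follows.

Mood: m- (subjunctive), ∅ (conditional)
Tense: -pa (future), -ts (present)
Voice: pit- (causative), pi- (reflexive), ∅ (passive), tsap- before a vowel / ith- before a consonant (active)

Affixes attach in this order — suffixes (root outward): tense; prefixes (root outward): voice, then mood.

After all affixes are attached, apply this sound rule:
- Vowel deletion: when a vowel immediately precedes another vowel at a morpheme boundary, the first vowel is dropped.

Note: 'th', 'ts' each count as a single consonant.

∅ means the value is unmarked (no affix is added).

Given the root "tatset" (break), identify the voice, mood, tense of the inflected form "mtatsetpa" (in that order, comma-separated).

Segment: m-tatset-pa.
voice: ∅ → passive.
mood: m- → subjunctive.
tense: -pa → future.

passive, subjunctive, future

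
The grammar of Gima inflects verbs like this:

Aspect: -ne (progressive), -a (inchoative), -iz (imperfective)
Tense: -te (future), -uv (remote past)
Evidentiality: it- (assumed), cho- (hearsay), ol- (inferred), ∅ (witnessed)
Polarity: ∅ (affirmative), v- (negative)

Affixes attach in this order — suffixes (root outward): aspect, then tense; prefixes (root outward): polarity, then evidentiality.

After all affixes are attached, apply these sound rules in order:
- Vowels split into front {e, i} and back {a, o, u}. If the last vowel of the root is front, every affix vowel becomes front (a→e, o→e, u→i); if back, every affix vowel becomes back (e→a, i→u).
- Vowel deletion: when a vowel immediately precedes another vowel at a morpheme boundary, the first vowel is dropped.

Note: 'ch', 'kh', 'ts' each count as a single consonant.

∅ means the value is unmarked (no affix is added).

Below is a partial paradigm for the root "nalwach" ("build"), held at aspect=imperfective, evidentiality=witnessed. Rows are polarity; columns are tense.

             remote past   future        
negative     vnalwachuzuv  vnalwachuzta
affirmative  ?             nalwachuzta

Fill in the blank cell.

nalwachuzuv

Attach aspect imperfective -iz → nalwachiz.
polarity = affirmative: zero marking, form stays nalwachiz.
evidentiality = witnessed: zero marking, form stays nalwachiz.
Attach tense remote past -uv → nalwachizuv.
Apply vowel harmony: nalwachizuv → nalwachuzuv.
Vowel deletion: no change.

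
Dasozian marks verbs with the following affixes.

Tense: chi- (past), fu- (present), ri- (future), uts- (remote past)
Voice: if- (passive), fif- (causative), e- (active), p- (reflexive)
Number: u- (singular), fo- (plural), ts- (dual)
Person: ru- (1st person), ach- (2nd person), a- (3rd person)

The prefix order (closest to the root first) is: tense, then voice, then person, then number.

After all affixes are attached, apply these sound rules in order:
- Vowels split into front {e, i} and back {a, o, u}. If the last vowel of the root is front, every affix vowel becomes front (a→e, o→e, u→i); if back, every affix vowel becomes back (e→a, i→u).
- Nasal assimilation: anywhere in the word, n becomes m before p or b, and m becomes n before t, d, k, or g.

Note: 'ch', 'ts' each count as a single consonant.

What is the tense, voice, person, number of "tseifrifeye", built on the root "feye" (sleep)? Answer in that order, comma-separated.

future, passive, 3rd person, dual

Segment: ts-a-if-ri-feye.
tense: ri- → future.
voice: if- → passive.
person: a- → 3rd person.
number: ts- → dual.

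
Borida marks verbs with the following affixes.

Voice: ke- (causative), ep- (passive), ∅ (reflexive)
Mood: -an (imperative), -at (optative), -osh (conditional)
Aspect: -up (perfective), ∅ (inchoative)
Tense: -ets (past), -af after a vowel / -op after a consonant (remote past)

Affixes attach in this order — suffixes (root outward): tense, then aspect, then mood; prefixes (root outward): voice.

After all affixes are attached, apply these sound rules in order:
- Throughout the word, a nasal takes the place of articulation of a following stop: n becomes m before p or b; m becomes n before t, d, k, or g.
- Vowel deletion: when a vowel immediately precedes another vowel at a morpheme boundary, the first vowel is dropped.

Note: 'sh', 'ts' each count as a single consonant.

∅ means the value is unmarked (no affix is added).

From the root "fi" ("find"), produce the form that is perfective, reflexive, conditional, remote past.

fafuposh

Attach tense remote past -af (after vowel 'i') → fiaf.
voice = reflexive: zero marking, form stays fiaf.
Attach aspect perfective -up → fiafup.
Attach mood conditional -osh → fiafuposh.
Nasal assimilation: no change.
Apply vowel deletion: fiafuposh → fafuposh.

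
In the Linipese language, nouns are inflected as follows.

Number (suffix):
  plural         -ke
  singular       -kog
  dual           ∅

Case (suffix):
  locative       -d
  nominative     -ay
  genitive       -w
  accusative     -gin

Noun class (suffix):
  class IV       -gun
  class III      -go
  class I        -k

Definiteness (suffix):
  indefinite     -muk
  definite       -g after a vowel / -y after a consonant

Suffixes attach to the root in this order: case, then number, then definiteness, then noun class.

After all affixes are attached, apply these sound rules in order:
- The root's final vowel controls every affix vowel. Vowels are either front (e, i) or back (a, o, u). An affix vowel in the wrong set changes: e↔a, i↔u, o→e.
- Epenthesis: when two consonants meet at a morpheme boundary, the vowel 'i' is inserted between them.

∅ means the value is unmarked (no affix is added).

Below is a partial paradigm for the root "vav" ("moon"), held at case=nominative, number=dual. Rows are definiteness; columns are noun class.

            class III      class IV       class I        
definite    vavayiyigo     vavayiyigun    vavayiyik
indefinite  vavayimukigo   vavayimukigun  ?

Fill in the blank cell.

vavayimukik

Attach case nominative -ay → vavay.
number = dual: zero marking, form stays vavay.
Attach definiteness indefinite -muk → vavaymuk.
Attach noun class class I -k → vavaymukk.
Vowel harmony: no change.
Apply epenthesis: vavaymukk → vavayimukik.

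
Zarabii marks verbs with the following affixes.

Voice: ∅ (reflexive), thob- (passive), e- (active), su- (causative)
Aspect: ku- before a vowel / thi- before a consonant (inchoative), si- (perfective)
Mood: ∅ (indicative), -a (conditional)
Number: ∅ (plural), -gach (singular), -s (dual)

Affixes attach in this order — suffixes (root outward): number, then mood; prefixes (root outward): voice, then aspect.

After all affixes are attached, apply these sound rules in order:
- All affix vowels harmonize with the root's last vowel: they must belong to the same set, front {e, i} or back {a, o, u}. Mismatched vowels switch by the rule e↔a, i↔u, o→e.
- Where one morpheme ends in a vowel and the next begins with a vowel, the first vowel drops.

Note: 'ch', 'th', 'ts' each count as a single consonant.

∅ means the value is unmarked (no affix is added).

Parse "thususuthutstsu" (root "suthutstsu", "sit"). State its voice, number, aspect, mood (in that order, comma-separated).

Segment: thi-su-suthutstsu.
voice: su- → causative.
number: ∅ → plural.
aspect: ku/thi- → inchoative.
mood: ∅ → indicative.

causative, plural, inchoative, indicative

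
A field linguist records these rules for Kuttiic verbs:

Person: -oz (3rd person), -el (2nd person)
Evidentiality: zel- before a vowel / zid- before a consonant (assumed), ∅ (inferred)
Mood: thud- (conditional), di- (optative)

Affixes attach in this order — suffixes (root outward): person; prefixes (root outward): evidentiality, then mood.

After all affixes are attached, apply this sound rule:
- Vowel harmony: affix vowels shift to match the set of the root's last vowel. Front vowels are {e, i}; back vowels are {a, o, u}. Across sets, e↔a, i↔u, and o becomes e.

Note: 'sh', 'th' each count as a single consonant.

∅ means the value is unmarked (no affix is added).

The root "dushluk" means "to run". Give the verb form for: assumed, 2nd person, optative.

Attach evidentiality assumed zid- (before consonant 'd') → ziddushluk.
Attach person 2nd person -el → ziddushlukel.
Attach mood optative di- → diziddushlukel.
Apply vowel harmony: diziddushlukel → duzuddushlukal.

duzuddushlukal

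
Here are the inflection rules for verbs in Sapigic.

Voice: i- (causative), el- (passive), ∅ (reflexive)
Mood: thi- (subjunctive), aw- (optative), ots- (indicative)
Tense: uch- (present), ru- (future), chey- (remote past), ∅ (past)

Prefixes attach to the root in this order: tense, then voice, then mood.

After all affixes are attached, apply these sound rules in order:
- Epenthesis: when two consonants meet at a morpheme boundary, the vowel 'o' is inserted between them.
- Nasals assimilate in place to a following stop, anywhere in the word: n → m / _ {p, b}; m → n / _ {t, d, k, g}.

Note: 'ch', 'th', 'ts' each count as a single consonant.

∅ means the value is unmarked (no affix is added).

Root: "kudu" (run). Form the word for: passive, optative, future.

awelorukudu

Attach tense future ru- → rukudu.
Attach voice passive el- → elrukudu.
Attach mood optative aw- → awelrukudu.
Apply epenthesis: awelrukudu → awelorukudu.
Nasal assimilation: no change.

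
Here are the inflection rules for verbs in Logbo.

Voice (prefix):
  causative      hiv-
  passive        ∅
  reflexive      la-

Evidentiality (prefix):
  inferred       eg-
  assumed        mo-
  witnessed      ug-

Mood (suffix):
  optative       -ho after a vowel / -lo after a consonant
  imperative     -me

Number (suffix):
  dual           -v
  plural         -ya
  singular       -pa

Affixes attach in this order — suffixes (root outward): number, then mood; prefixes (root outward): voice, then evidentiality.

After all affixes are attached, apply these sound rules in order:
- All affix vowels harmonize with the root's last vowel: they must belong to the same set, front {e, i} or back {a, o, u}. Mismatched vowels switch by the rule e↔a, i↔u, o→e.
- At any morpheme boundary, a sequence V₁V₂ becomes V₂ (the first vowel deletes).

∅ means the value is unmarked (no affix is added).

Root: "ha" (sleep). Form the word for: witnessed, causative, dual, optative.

Attach voice causative hiv- → hivha.
Attach evidentiality witnessed ug- → ughivha.
Attach number dual -v → ughivhav.
Attach mood optative -lo (after consonant 'v') → ughivhavlo.
Apply vowel harmony: ughivhavlo → ughuvhavlo.
Vowel deletion: no change.

ughuvhavlo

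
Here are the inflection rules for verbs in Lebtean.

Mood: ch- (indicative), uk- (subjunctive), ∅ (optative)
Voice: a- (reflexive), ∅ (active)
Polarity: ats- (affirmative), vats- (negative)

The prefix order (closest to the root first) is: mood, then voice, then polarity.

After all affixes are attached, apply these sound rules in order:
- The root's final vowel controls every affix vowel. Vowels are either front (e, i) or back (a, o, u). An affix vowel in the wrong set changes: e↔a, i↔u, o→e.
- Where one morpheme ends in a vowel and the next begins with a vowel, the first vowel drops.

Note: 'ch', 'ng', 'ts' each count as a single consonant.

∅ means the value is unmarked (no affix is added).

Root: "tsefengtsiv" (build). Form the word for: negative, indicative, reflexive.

vetsechtsefengtsiv

Attach mood indicative ch- → chtsefengtsiv.
Attach voice reflexive a- → achtsefengtsiv.
Attach polarity negative vats- → vatsachtsefengtsiv.
Apply vowel harmony: vatsachtsefengtsiv → vetsechtsefengtsiv.
Vowel deletion: no change.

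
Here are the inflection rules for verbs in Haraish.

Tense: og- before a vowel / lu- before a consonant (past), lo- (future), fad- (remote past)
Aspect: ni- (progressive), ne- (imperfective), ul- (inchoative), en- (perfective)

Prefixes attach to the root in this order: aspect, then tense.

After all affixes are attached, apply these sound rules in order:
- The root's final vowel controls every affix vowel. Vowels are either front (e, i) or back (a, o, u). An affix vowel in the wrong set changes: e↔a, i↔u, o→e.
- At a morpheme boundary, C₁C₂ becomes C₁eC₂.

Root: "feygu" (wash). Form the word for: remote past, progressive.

Attach aspect progressive ni- → nifeygu.
Attach tense remote past fad- → fadnifeygu.
Apply vowel harmony: fadnifeygu → fadnufeygu.
Apply epenthesis: fadnufeygu → fadenufeygu.

fadenufeygu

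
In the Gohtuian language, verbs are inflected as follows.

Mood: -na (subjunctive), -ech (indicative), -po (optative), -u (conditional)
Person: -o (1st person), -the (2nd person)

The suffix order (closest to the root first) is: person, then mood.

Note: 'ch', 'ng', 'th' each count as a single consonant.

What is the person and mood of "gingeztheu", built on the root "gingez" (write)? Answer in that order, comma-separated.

2nd person, conditional

Segment: gingez-the-u.
person: -the → 2nd person.
mood: -u → conditional.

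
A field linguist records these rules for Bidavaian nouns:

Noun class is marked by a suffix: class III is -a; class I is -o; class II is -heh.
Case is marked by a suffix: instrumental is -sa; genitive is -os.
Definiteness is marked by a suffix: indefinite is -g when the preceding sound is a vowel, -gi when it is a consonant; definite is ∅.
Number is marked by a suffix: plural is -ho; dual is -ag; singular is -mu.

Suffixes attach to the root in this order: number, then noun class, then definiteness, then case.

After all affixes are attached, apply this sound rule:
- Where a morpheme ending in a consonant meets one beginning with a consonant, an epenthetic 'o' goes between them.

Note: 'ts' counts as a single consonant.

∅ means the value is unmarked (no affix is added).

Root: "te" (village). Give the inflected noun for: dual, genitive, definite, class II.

teagohehos

Attach number dual -ag → teag.
Attach noun class class II -heh → teagheh.
definiteness = definite: zero marking, form stays teagheh.
Attach case genitive -os → teaghehos.
Apply epenthesis: teaghehos → teagohehos.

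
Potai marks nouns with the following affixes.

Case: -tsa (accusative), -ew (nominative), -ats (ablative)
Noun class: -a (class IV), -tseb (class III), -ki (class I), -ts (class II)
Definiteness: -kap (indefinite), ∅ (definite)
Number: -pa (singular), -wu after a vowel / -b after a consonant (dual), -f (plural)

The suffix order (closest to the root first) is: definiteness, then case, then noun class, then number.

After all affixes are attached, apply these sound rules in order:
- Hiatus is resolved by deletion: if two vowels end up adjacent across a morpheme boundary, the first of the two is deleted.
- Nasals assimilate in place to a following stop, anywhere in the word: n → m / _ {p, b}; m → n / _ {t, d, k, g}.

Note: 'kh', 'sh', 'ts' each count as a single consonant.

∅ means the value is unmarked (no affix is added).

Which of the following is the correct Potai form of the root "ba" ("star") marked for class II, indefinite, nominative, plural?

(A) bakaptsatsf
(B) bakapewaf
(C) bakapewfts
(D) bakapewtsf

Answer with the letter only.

Attach definiteness indefinite -kap → bakap.
Attach case nominative -ew → bakapew.
Attach noun class class II -ts → bakapewts.
Attach number plural -f → bakapewtsf.
Vowel deletion: no change.
Nasal assimilation: no change.
So the correct form is bakapewtsf, option (D).
(C) bakapewfts is wrong: it has the affixes in the wrong order.
(A) bakaptsatsf is wrong: it uses accusative instead of nominative for case.
(B) bakapewaf is wrong: it uses class IV instead of class II for noun class.

D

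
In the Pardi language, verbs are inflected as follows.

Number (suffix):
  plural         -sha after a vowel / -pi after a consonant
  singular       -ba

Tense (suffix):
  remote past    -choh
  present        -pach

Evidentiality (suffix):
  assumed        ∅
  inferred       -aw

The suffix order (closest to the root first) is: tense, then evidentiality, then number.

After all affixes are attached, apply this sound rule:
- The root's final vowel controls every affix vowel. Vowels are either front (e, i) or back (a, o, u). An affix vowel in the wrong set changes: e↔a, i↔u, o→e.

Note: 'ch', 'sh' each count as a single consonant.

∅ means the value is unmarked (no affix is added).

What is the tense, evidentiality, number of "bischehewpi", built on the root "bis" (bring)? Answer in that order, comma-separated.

Segment: bis-choh-aw-pi.
tense: -choh → remote past.
evidentiality: -aw → inferred.
number: -sha/pi → plural.

remote past, inferred, plural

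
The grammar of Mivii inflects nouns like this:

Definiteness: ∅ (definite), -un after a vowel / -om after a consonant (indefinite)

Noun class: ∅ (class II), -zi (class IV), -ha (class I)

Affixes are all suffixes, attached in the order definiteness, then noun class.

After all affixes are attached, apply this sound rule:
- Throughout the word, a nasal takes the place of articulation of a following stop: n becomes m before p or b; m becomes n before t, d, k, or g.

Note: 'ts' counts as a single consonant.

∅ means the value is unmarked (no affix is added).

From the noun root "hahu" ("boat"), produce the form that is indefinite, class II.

hahuun

Attach definiteness indefinite -un (after vowel 'u') → hahuun.
noun class = class II: zero marking, form stays hahuun.
Nasal assimilation: no change.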